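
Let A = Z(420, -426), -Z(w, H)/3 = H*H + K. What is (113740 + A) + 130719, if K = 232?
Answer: -300665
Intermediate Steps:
Z(w, H) = -696 - 3*H² (Z(w, H) = -3*(H*H + 232) = -3*(H² + 232) = -3*(232 + H²) = -696 - 3*H²)
A = -545124 (A = -696 - 3*(-426)² = -696 - 3*181476 = -696 - 544428 = -545124)
(113740 + A) + 130719 = (113740 - 545124) + 130719 = -431384 + 130719 = -300665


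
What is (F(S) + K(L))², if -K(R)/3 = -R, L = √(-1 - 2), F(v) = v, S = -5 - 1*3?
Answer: 37 - 48*I*√3 ≈ 37.0 - 83.138*I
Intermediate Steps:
S = -8 (S = -5 - 3 = -8)
L = I*√3 (L = √(-3) = I*√3 ≈ 1.732*I)
K(R) = 3*R (K(R) = -(-3)*R = 3*R)
(F(S) + K(L))² = (-8 + 3*(I*√3))² = (-8 + 3*I*√3)²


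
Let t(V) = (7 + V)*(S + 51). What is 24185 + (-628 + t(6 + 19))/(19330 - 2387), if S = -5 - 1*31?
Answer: 409766307/16943 ≈ 24185.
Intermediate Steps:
S = -36 (S = -5 - 31 = -36)
t(V) = 105 + 15*V (t(V) = (7 + V)*(-36 + 51) = (7 + V)*15 = 105 + 15*V)
24185 + (-628 + t(6 + 19))/(19330 - 2387) = 24185 + (-628 + (105 + 15*(6 + 19)))/(19330 - 2387) = 24185 + (-628 + (105 + 15*25))/16943 = 24185 + (-628 + (105 + 375))*(1/16943) = 24185 + (-628 + 480)*(1/16943) = 24185 - 148*1/16943 = 24185 - 148/16943 = 409766307/16943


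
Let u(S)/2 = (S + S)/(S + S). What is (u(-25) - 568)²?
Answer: 320356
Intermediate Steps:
u(S) = 2 (u(S) = 2*((S + S)/(S + S)) = 2*((2*S)/((2*S))) = 2*((2*S)*(1/(2*S))) = 2*1 = 2)
(u(-25) - 568)² = (2 - 568)² = (-566)² = 320356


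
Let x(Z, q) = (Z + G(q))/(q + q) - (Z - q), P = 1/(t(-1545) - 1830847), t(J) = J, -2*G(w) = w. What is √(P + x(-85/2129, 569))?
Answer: 3*√77850605861723517034206418/1109880750596 ≈ 23.849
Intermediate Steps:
G(w) = -w/2
P = -1/1832392 (P = 1/(-1545 - 1830847) = 1/(-1832392) = -1/1832392 ≈ -5.4574e-7)
x(Z, q) = q - Z + (Z - q/2)/(2*q) (x(Z, q) = (Z - q/2)/(q + q) - (Z - q) = (Z - q/2)/((2*q)) + (q - Z) = (Z - q/2)*(1/(2*q)) + (q - Z) = (Z - q/2)/(2*q) + (q - Z) = q - Z + (Z - q/2)/(2*q))
√(P + x(-85/2129, 569)) = √(-1/1832392 + (-¼ + 569 - (-85)/2129 + (½)*(-85/2129)/569)) = √(-1/1832392 + (-¼ + 569 - (-85)/2129 + (½)*(-85*1/2129)*(1/569))) = √(-1/1832392 + (-¼ + 569 - 1*(-85/2129) + (½)*(-85/2129)*(1/569))) = √(-1/1832392 + (-¼ + 569 + 85/2129 - 85/2422802)) = √(-1/1832392 + 2756130565/4845604) = √(1262577898353969/2219761501192) = 3*√77850605861723517034206418/1109880750596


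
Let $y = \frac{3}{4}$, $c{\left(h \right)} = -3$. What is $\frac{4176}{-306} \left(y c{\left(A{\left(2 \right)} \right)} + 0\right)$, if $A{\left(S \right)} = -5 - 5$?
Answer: $\frac{522}{17} \approx 30.706$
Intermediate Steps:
$A{\left(S \right)} = -10$
$y = \frac{3}{4}$ ($y = 3 \cdot \frac{1}{4} = \frac{3}{4} \approx 0.75$)
$\frac{4176}{-306} \left(y c{\left(A{\left(2 \right)} \right)} + 0\right) = \frac{4176}{-306} \left(\frac{3}{4} \left(-3\right) + 0\right) = 4176 \left(- \frac{1}{306}\right) \left(- \frac{9}{4} + 0\right) = \left(- \frac{232}{17}\right) \left(- \frac{9}{4}\right) = \frac{522}{17}$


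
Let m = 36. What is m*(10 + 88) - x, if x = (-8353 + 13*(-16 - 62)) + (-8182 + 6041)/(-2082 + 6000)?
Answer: 50524751/3918 ≈ 12896.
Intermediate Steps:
x = -36702047/3918 (x = (-8353 + 13*(-78)) - 2141/3918 = (-8353 - 1014) - 2141*1/3918 = -9367 - 2141/3918 = -36702047/3918 ≈ -9367.5)
m*(10 + 88) - x = 36*(10 + 88) - 1*(-36702047/3918) = 36*98 + 36702047/3918 = 3528 + 36702047/3918 = 50524751/3918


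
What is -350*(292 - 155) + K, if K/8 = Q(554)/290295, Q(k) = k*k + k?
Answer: -927812366/19353 ≈ -47942.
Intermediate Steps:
Q(k) = k + k² (Q(k) = k² + k = k + k²)
K = 163984/19353 (K = 8*((554*(1 + 554))/290295) = 8*((554*555)*(1/290295)) = 8*(307470*(1/290295)) = 8*(20498/19353) = 163984/19353 ≈ 8.4733)
-350*(292 - 155) + K = -350*(292 - 155) + 163984/19353 = -350*137 + 163984/19353 = -47950 + 163984/19353 = -927812366/19353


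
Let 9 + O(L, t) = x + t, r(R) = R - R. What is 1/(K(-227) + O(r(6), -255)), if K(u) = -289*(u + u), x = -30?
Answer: 1/130912 ≈ 7.6387e-6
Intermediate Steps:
r(R) = 0
O(L, t) = -39 + t (O(L, t) = -9 + (-30 + t) = -39 + t)
K(u) = -578*u
1/(K(-227) + O(r(6), -255)) = 1/(-578*(-227) + (-39 - 255)) = 1/(131206 - 294) = 1/130912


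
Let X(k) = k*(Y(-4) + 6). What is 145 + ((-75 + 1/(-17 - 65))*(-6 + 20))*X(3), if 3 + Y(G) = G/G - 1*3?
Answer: -123226/41 ≈ -3005.5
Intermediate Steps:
Y(G) = -5 (Y(G) = -3 + (G/G - 1*3) = -3 + (1 - 3) = -3 - 2 = -5)
X(k) = k (X(k) = k*(-5 + 6) = k*1 = k)
145 + ((-75 + 1/(-17 - 65))*(-6 + 20))*X(3) = 145 + ((-75 + 1/(-17 - 65))*(-6 + 20))*3 = 145 + ((-75 + 1/(-82))*14)*3 = 145 + ((-75 - 1/82)*14)*3 = 145 - 6151/82*14*3 = 145 - 43057/41*3 = 145 - 129171/41 = -123226/41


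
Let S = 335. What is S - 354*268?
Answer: -94537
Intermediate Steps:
S - 354*268 = 335 - 354*268 = 335 - 94872 = -94537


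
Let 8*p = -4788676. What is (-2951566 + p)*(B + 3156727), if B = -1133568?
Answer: -14365037870859/2 ≈ -7.1825e+12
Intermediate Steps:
p = -1197169/2 (p = (1/8)*(-4788676) = -1197169/2 ≈ -5.9858e+5)
(-2951566 + p)*(B + 3156727) = (-2951566 - 1197169/2)*(-1133568 + 3156727) = -7100301/2*2023159 = -14365037870859/2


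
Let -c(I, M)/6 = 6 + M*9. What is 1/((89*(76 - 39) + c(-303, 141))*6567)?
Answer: -1/28612419 ≈ -3.4950e-8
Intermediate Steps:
c(I, M) = -36 - 54*M (c(I, M) = -6*(6 + M*9) = -6*(6 + 9*M) = -36 - 54*M)
1/((89*(76 - 39) + c(-303, 141))*6567) = 1/((89*(76 - 39) + (-36 - 54*141))*6567) = (1/6567)/(89*37 + (-36 - 7614)) = (1/6567)/(3293 - 7650) = (1/6567)/(-4357) = -1/4357*1/6567 = -1/28612419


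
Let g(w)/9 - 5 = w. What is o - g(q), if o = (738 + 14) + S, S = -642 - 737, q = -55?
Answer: -177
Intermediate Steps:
g(w) = 45 + 9*w
S = -1379
o = -627 (o = (738 + 14) - 1379 = 752 - 1379 = -627)
o - g(q) = -627 - (45 + 9*(-55)) = -627 - (45 - 495) = -627 - 1*(-450) = -627 + 450 = -177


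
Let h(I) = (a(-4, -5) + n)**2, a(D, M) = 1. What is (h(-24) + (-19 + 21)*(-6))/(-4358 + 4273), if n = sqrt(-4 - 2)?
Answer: 1/5 - 2*I*sqrt(6)/85 ≈ 0.2 - 0.057635*I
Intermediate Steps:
n = I*sqrt(6) (n = sqrt(-6) = I*sqrt(6) ≈ 2.4495*I)
h(I) = (1 + I*sqrt(6))**2
(h(-24) + (-19 + 21)*(-6))/(-4358 + 4273) = ((1 + I*sqrt(6))**2 + (-19 + 21)*(-6))/(-4358 + 4273) = ((1 + I*sqrt(6))**2 + 2*(-6))/(-85) = ((1 + I*sqrt(6))**2 - 12)*(-1/85) = (-12 + (1 + I*sqrt(6))**2)*(-1/85) = 12/85 - (1 + I*sqrt(6))**2/85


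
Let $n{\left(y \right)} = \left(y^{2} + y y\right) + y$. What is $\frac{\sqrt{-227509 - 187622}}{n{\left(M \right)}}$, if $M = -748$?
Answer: $\frac{i \sqrt{415131}}{1118260} \approx 0.00057617 i$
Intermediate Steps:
$n{\left(y \right)} = y + 2 y^{2}$ ($n{\left(y \right)} = \left(y^{2} + y^{2}\right) + y = 2 y^{2} + y = y + 2 y^{2}$)
$\frac{\sqrt{-227509 - 187622}}{n{\left(M \right)}} = \frac{\sqrt{-227509 - 187622}}{\left(-748\right) \left(1 + 2 \left(-748\right)\right)} = \frac{\sqrt{-415131}}{\left(-748\right) \left(1 - 1496\right)} = \frac{i \sqrt{415131}}{\left(-748\right) \left(-1495\right)} = \frac{i \sqrt{415131}}{1118260}$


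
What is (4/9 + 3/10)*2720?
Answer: 18224/9 ≈ 2024.9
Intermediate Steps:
(4/9 + 3/10)*2720 = (67/90)*2720 = 18224/9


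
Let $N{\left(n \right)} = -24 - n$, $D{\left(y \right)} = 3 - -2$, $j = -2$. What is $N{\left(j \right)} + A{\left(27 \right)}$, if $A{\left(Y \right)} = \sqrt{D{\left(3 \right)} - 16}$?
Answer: $-22 + i \sqrt{11} \approx -22.0 + 3.3166 i$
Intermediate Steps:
$D{\left(y \right)} = 5$ ($D{\left(y \right)} = 3 + 2 = 5$)
$A{\left(Y \right)} = i \sqrt{11}$ ($A{\left(Y \right)} = \sqrt{5 - 16} = \sqrt{-11} = i \sqrt{11}$)
$N{\left(j \right)} + A{\left(27 \right)} = \left(-24 - -2\right) + i \sqrt{11} = \left(-24 + 2\right) + i \sqrt{11} = -22 + i \sqrt{11}$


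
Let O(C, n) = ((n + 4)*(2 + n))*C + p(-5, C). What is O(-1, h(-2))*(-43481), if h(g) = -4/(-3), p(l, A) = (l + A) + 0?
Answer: 9304934/9 ≈ 1.0339e+6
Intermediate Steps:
p(l, A) = A + l (p(l, A) = (A + l) + 0 = A + l)
h(g) = 4/3 (h(g) = -4*(-⅓) = 4/3)
O(C, n) = -5 + C + C*(2 + n)*(4 + n) (O(C, n) = ((n + 4)*(2 + n))*C + (C - 5) = ((4 + n)*(2 + n))*C + (-5 + C) = ((2 + n)*(4 + n))*C + (-5 + C) = C*(2 + n)*(4 + n) + (-5 + C) = -5 + C + C*(2 + n)*(4 + n))
O(-1, h(-2))*(-43481) = (-5 + 9*(-1) - (4/3)² + 6*(-1)*(4/3))*(-43481) = (-5 - 9 - 1*16/9 - 8)*(-43481) = (-5 - 9 - 16/9 - 8)*(-43481) = -214/9*(-43481) = 9304934/9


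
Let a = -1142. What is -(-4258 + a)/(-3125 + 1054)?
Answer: -5400/2071 ≈ -2.6074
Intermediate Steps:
-(-4258 + a)/(-3125 + 1054) = -(-4258 - 1142)/(-3125 + 1054) = -(-5400)/(-2071) = -(-5400)*(-1)/2071 = -1*5400/2071 = -5400/2071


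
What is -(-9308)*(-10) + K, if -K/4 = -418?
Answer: -91408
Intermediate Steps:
K = 1672 (K = -4*(-418) = 1672)
-(-9308)*(-10) + K = -(-9308)*(-10) + 1672 = -358*260 + 1672 = -93080 + 1672 = -91408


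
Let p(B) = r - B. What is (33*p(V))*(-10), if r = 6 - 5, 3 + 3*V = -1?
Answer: -770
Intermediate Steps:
V = -4/3 (V = -1 + (⅓)*(-1) = -1 - ⅓ = -4/3 ≈ -1.3333)
r = 1
p(B) = 1 - B
(33*p(V))*(-10) = (33*(1 - 1*(-4/3)))*(-10) = (33*(1 + 4/3))*(-10) = (33*(7/3))*(-10) = 77*(-10) = -770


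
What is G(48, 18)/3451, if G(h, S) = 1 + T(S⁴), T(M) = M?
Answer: 104977/3451 ≈ 30.419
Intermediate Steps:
G(h, S) = 1 + S⁴
G(48, 18)/3451 = (1 + 18⁴)/3451 = (1 + 104976)*(1/3451) = 104977*(1/3451) = 104977/3451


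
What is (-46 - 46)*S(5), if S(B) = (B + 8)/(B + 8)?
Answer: -92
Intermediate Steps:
S(B) = 1 (S(B) = (8 + B)/(8 + B) = 1)
(-46 - 46)*S(5) = (-46 - 46)*1 = -92*1 = -92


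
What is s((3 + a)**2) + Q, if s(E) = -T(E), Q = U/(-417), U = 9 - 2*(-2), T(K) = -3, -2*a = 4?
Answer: 1238/417 ≈ 2.9688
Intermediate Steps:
a = -2 (a = -1/2*4 = -2)
U = 13 (U = 9 + 4 = 13)
Q = -13/417 (Q = 13/(-417) = 13*(-1/417) = -13/417 ≈ -0.031175)
s(E) = 3 (s(E) = -1*(-3) = 3)
s((3 + a)**2) + Q = 3 - 13/417 = 1238/417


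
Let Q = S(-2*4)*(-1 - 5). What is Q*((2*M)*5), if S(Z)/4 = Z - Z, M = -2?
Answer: 0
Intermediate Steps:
S(Z) = 0 (S(Z) = 4*(Z - Z) = 4*0 = 0)
Q = 0 (Q = 0*(-1 - 5) = 0*(-6) = 0)
Q*((2*M)*5) = 0*((2*(-2))*5) = 0*(-4*5) = 0*(-20) = 0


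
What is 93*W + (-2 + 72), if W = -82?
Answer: -7556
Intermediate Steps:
93*W + (-2 + 72) = 93*(-82) + (-2 + 72) = -7626 + 70 = -7556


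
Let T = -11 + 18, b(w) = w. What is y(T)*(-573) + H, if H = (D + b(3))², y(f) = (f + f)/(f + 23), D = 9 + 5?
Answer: 108/5 ≈ 21.600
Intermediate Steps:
D = 14
T = 7
y(f) = 2*f/(23 + f) (y(f) = (2*f)/(23 + f) = 2*f/(23 + f))
H = 289 (H = (14 + 3)² = 17² = 289)
y(T)*(-573) + H = (2*7/(23 + 7))*(-573) + 289 = (2*7/30)*(-573) + 289 = (2*7*(1/30))*(-573) + 289 = (7/15)*(-573) + 289 = -1337/5 + 289 = 108/5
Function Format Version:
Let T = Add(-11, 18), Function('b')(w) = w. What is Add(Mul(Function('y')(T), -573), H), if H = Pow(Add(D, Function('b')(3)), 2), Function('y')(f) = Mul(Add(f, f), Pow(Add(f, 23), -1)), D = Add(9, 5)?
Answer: Rational(108, 5) ≈ 21.600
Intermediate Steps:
D = 14
T = 7
Function('y')(f) = Mul(2, f, Pow(Add(23, f), -1)) (Function('y')(f) = Mul(Mul(2, f), Pow(Add(23, f), -1)) = Mul(2, f, Pow(Add(23, f), -1)))
H = 289 (H = Pow(Add(14, 3), 2) = Pow(17, 2) = 289)
Add(Mul(Function('y')(T), -573), H) = Add(Mul(Mul(2, 7, Pow(Add(23, 7), -1)), -573), 289) = Add(Mul(Mul(2, 7, Pow(30, -1)), -573), 289) = Add(Mul(Mul(2, 7, Rational(1, 30)), -573), 289) = Add(Mul(Rational(7, 15), -573), 289) = Add(Rational(-1337, 5), 289) = Rational(108, 5)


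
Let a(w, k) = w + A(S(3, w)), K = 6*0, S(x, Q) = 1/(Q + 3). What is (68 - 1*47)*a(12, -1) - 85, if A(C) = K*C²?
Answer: 167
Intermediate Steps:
S(x, Q) = 1/(3 + Q)
K = 0
A(C) = 0 (A(C) = 0*C² = 0)
a(w, k) = w (a(w, k) = w + 0 = w)
(68 - 1*47)*a(12, -1) - 85 = (68 - 1*47)*12 - 85 = (68 - 47)*12 - 85 = 21*12 - 85 = 252 - 85 = 167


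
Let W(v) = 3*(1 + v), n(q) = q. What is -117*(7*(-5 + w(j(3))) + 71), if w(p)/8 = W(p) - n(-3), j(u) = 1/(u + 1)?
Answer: -48438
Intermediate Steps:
j(u) = 1/(1 + u)
W(v) = 3 + 3*v
w(p) = 48 + 24*p (w(p) = 8*((3 + 3*p) - 1*(-3)) = 8*((3 + 3*p) + 3) = 8*(6 + 3*p) = 48 + 24*p)
-117*(7*(-5 + w(j(3))) + 71) = -117*(7*(-5 + (48 + 24/(1 + 3))) + 71) = -117*(7*(-5 + (48 + 24/4)) + 71) = -117*(7*(-5 + (48 + 24*(¼))) + 71) = -117*(7*(-5 + (48 + 6)) + 71) = -117*(7*(-5 + 54) + 71) = -117*(7*49 + 71) = -117*(343 + 71) = -117*414 = -48438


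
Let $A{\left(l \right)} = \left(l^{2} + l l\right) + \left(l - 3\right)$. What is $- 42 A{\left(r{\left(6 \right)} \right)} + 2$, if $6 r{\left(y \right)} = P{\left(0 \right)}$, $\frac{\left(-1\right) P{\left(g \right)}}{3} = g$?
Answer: $128$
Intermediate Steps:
$P{\left(g \right)} = - 3 g$
$r{\left(y \right)} = 0$ ($r{\left(y \right)} = \frac{\left(-3\right) 0}{6} = \frac{1}{6} \cdot 0 = 0$)
$A{\left(l \right)} = -3 + l + 2 l^{2}$ ($A{\left(l \right)} = \left(l^{2} + l^{2}\right) + \left(l - 3\right) = 2 l^{2} + \left(-3 + l\right) = -3 + l + 2 l^{2}$)
$- 42 A{\left(r{\left(6 \right)} \right)} + 2 = - 42 \left(-3 + 0 + 2 \cdot 0^{2}\right) + 2 = - 42 \left(-3 + 0 + 2 \cdot 0\right) + 2 = - 42 \left(-3 + 0 + 0\right) + 2 = \left(-42\right) \left(-3\right) + 2 = 126 + 2 = 128$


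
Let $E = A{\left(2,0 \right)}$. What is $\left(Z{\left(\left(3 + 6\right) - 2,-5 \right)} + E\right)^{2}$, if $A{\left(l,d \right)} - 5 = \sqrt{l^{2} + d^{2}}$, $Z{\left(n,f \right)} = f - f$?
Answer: $49$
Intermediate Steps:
$Z{\left(n,f \right)} = 0$
$A{\left(l,d \right)} = 5 + \sqrt{d^{2} + l^{2}}$ ($A{\left(l,d \right)} = 5 + \sqrt{l^{2} + d^{2}} = 5 + \sqrt{d^{2} + l^{2}}$)
$E = 7$ ($E = 5 + \sqrt{0^{2} + 2^{2}} = 5 + \sqrt{0 + 4} = 5 + \sqrt{4} = 5 + 2 = 7$)
$\left(Z{\left(\left(3 + 6\right) - 2,-5 \right)} + E\right)^{2} = \left(0 + 7\right)^{2} = 7^{2} = 49$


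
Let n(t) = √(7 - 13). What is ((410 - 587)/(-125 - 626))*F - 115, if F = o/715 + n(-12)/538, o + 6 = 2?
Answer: -61751683/536965 + 177*I*√6/404038 ≈ -115.0 + 0.0010731*I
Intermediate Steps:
o = -4 (o = -6 + 2 = -4)
n(t) = I*√6 (n(t) = √(-6) = I*√6)
F = -4/715 + I*√6/538 (F = -4/715 + (I*√6)/538 = -4*1/715 + (I*√6)*(1/538) = -4/715 + I*√6/538 ≈ -0.0055944 + 0.004553*I)
((410 - 587)/(-125 - 626))*F - 115 = ((410 - 587)/(-125 - 626))*(-4/715 + I*√6/538) - 115 = (-177/(-751))*(-4/715 + I*√6/538) - 115 = (-177*(-1/751))*(-4/715 + I*√6/538) - 115 = 177*(-4/715 + I*√6/538)/751 - 115 = (-708/536965 + 177*I*√6/404038) - 115 = -61751683/536965 + 177*I*√6/404038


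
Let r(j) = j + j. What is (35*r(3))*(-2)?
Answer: -420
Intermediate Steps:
r(j) = 2*j
(35*r(3))*(-2) = (35*(2*3))*(-2) = (35*6)*(-2) = 210*(-2) = -420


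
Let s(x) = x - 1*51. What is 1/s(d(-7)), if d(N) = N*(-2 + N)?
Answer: 1/12 ≈ 0.083333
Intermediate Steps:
s(x) = -51 + x (s(x) = x - 51 = -51 + x)
1/s(d(-7)) = 1/(-51 - 7*(-2 - 7)) = 1/(-51 - 7*(-9)) = 1/(-51 + 63) = 1/12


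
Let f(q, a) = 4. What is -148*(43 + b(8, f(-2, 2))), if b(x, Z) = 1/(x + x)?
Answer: -25493/4 ≈ -6373.3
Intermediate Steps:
b(x, Z) = 1/(2*x)
-148*(43 + b(8, f(-2, 2))) = -148*(43 + (1/2)/8) = -148*(43 + (1/2)*(1/8)) = -148*(43 + 1/16) = -148*689/16 = -25493/4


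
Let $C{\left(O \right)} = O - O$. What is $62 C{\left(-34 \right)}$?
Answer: $0$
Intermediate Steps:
$C{\left(O \right)} = 0$
$62 C{\left(-34 \right)} = 62 \cdot 0 = 0$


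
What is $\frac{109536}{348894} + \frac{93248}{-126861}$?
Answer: $- \frac{147919216}{351278109} \approx -0.42109$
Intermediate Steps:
$\frac{109536}{348894} + \frac{93248}{-126861} = 109536 \cdot \frac{1}{348894} + 93248 \left(- \frac{1}{126861}\right) = \frac{2608}{8307} - \frac{93248}{126861} = - \frac{147919216}{351278109}$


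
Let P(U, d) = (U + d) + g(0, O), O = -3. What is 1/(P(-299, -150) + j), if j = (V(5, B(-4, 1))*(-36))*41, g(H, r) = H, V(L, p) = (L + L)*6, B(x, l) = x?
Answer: -1/89009 ≈ -1.1235e-5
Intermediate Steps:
V(L, p) = 12*L (V(L, p) = (2*L)*6 = 12*L)
P(U, d) = U + d (P(U, d) = (U + d) + 0 = U + d)
j = -88560 (j = ((12*5)*(-36))*41 = (60*(-36))*41 = -2160*41 = -88560)
1/(P(-299, -150) + j) = 1/((-299 - 150) - 88560) = 1/(-449 - 88560) = 1/(-89009) = -1/89009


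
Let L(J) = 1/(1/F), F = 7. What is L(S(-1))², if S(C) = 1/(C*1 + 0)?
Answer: 49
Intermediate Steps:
S(C) = 1/C (S(C) = 1/(C + 0) = 1/C)
L(J) = 7 (L(J) = 1/(1/7) = 1/(⅐) = 7)
L(S(-1))² = 7² = 49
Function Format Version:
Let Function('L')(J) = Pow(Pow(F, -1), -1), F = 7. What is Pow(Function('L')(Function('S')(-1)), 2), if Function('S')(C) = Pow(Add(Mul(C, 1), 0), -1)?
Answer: 49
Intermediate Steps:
Function('S')(C) = Pow(C, -1) (Function('S')(C) = Pow(Add(C, 0), -1) = Pow(C, -1))
Function('L')(J) = 7 (Function('L')(J) = Pow(Pow(7, -1), -1) = Pow(Rational(1, 7), -1) = 7)
Pow(Function('L')(Function('S')(-1)), 2) = Pow(7, 2) = 49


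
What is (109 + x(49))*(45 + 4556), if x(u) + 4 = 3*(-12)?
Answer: 317469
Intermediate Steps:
x(u) = -40 (x(u) = -4 + 3*(-12) = -4 - 36 = -40)
(109 + x(49))*(45 + 4556) = (109 - 40)*(45 + 4556) = 69*4601 = 317469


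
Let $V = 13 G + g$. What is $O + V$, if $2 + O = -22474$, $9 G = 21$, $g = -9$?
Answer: $- \frac{67364}{3} \approx -22455.0$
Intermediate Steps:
$G = \frac{7}{3}$ ($G = \frac{1}{9} \cdot 21 = \frac{7}{3} \approx 2.3333$)
$O = -22476$ ($O = -2 - 22474 = -22476$)
$V = \frac{64}{3}$ ($V = 13 \cdot \frac{7}{3} - 9 = \frac{91}{3} - 9 = \frac{64}{3} \approx 21.333$)
$O + V = -22476 + \frac{64}{3} = - \frac{67364}{3}$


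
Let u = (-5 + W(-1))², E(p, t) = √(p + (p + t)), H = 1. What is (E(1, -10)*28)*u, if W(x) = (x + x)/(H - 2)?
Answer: 504*I*√2 ≈ 712.76*I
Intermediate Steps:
E(p, t) = √(t + 2*p)
W(x) = -2*x (W(x) = (x + x)/(1 - 2) = (2*x)/(-1) = (2*x)*(-1) = -2*x)
u = 9 (u = (-5 - 2*(-1))² = (-5 + 2)² = (-3)² = 9)
(E(1, -10)*28)*u = (√(-10 + 2*1)*28)*9 = (√(-10 + 2)*28)*9 = (√(-8)*28)*9 = ((2*I*√2)*28)*9 = (56*I*√2)*9 = 504*I*√2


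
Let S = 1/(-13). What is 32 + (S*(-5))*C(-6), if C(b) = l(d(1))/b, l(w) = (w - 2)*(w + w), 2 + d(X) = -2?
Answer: 376/13 ≈ 28.923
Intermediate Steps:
S = -1/13 ≈ -0.076923
d(X) = -4 (d(X) = -2 - 2 = -4)
l(w) = 2*w*(-2 + w) (l(w) = (-2 + w)*(2*w) = 2*w*(-2 + w))
C(b) = 48/b (C(b) = (2*(-4)*(-2 - 4))/b = (2*(-4)*(-6))/b = 48/b)
32 + (S*(-5))*C(-6) = 32 + (-1/13*(-5))*(48/(-6)) = 32 + 5*(48*(-⅙))/13 = 32 + (5/13)*(-8) = 32 - 40/13 = 376/13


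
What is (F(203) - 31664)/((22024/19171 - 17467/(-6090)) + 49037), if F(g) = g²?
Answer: 1114392017550/5725606897447 ≈ 0.19463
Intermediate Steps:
(F(203) - 31664)/((22024/19171 - 17467/(-6090)) + 49037) = (203² - 31664)/((22024/19171 - 17467/(-6090)) + 49037) = (41209 - 31664)/((22024*(1/19171) - 17467*(-1/6090)) + 49037) = 9545/((22024/19171 + 17467/6090) + 49037) = 9545/(468986017/116751390 + 49037) = 9545/(5725606897447/116751390) = 9545*(116751390/5725606897447) = 1114392017550/5725606897447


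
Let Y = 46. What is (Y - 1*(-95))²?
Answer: 19881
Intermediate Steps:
(Y - 1*(-95))² = (46 - 1*(-95))² = (46 + 95)² = 141² = 19881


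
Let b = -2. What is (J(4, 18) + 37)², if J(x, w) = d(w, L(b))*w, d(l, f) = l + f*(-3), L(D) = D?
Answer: 219961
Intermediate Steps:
d(l, f) = l - 3*f
J(x, w) = w*(6 + w) (J(x, w) = (w - 3*(-2))*w = (w + 6)*w = (6 + w)*w = w*(6 + w))
(J(4, 18) + 37)² = (18*(6 + 18) + 37)² = (18*24 + 37)² = (432 + 37)² = 469² = 219961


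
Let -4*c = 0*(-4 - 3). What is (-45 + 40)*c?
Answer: 0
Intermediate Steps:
c = 0 (c = -0*(-4 - 3) = -0*(-7) = -1/4*0 = 0)
(-45 + 40)*c = (-45 + 40)*0 = -5*0 = 0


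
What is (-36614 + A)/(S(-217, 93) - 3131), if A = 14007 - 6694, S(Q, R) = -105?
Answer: 29301/3236 ≈ 9.0547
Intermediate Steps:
A = 7313
(-36614 + A)/(S(-217, 93) - 3131) = (-36614 + 7313)/(-105 - 3131) = -29301/(-3236) = -29301*(-1/3236) = 29301/3236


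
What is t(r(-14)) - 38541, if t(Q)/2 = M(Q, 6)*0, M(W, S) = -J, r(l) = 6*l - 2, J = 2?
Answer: -38541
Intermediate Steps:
r(l) = -2 + 6*l
M(W, S) = -2 (M(W, S) = -1*2 = -2)
t(Q) = 0 (t(Q) = 2*(-2*0) = 2*0 = 0)
t(r(-14)) - 38541 = 0 - 38541 = -38541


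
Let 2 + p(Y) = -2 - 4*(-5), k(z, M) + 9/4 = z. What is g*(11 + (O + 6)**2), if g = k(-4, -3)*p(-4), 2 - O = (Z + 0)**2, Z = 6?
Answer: -79500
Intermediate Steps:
O = -34 (O = 2 - (6 + 0)**2 = 2 - 1*6**2 = 2 - 1*36 = 2 - 36 = -34)
k(z, M) = -9/4 + z
p(Y) = 16 (p(Y) = -2 + (-2 - 4*(-5)) = -2 + (-2 + 20) = -2 + 18 = 16)
g = -100 (g = (-9/4 - 4)*16 = -25/4*16 = -100)
g*(11 + (O + 6)**2) = -100*(11 + (-34 + 6)**2) = -100*(11 + (-28)**2) = -100*(11 + 784) = -100*795 = -79500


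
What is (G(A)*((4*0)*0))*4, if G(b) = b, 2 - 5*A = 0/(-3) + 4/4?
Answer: 0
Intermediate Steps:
A = 1/5 (A = 2/5 - (0/(-3) + 4/4)/5 = 2/5 - (0*(-1/3) + 4*(1/4))/5 = 2/5 - (0 + 1)/5 = 2/5 - 1/5*1 = 2/5 - 1/5 = 1/5 ≈ 0.20000)
(G(A)*((4*0)*0))*4 = (((4*0)*0)/5)*4 = ((0*0)/5)*4 = ((1/5)*0)*4 = 0*4 = 0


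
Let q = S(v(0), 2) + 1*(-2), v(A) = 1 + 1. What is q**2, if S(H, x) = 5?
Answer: 9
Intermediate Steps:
v(A) = 2
q = 3 (q = 5 + 1*(-2) = 5 - 2 = 3)
q**2 = 3**2 = 9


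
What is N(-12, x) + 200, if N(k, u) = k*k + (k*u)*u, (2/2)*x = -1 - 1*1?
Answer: 296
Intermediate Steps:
x = -2 (x = -1 - 1*1 = -1 - 1 = -2)
N(k, u) = k**2 + k*u**2
N(-12, x) + 200 = -12*(-12 + (-2)**2) + 200 = -12*(-12 + 4) + 200 = -12*(-8) + 200 = 96 + 200 = 296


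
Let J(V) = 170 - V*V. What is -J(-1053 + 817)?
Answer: 55526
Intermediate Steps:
J(V) = 170 - V**2
-J(-1053 + 817) = -(170 - (-1053 + 817)**2) = -(170 - 1*(-236)**2) = -(170 - 1*55696) = -(170 - 55696) = -1*(-55526) = 55526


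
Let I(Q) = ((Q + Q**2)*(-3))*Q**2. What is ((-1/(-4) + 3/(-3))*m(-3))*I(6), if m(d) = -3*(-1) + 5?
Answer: 27216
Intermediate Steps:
m(d) = 8 (m(d) = 3 + 5 = 8)
I(Q) = Q**2*(-3*Q - 3*Q**2) (I(Q) = (-3*Q - 3*Q**2)*Q**2 = Q**2*(-3*Q - 3*Q**2))
((-1/(-4) + 3/(-3))*m(-3))*I(6) = ((-1/(-4) + 3/(-3))*8)*(3*6**3*(-1 - 1*6)) = ((-1*(-1/4) + 3*(-1/3))*8)*(3*216*(-1 - 6)) = ((1/4 - 1)*8)*(3*216*(-7)) = -3/4*8*(-4536) = -6*(-4536) = 27216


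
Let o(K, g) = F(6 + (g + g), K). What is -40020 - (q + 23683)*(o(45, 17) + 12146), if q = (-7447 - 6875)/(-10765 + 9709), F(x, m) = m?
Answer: -4622797015/16 ≈ -2.8892e+8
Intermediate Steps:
o(K, g) = K
q = 217/16 (q = -14322/(-1056) = -14322*(-1/1056) = 217/16 ≈ 13.563)
-40020 - (q + 23683)*(o(45, 17) + 12146) = -40020 - (217/16 + 23683)*(45 + 12146) = -40020 - 379145*12191/16 = -40020 - 1*4622156695/16 = -40020 - 4622156695/16 = -4622797015/16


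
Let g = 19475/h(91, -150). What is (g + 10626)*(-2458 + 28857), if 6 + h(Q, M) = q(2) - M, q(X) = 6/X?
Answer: 41749939303/147 ≈ 2.8401e+8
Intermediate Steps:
h(Q, M) = -3 - M (h(Q, M) = -6 + (6/2 - M) = -6 + (6*(½) - M) = -6 + (3 - M) = -3 - M)
g = 19475/147 (g = 19475/(-3 - 1*(-150)) = 19475/(-3 + 150) = 19475/147 ≈ 132.48)
(g + 10626)*(-2458 + 28857) = (19475/147 + 10626)*(-2458 + 28857) = (1581497/147)*26399 = 41749939303/147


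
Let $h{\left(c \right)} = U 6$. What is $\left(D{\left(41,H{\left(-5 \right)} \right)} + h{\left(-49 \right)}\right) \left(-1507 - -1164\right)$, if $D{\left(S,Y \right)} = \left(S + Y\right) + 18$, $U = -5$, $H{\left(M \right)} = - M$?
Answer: $-11662$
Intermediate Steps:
$D{\left(S,Y \right)} = 18 + S + Y$
$h{\left(c \right)} = -30$ ($h{\left(c \right)} = \left(-5\right) 6 = -30$)
$\left(D{\left(41,H{\left(-5 \right)} \right)} + h{\left(-49 \right)}\right) \left(-1507 - -1164\right) = \left(\left(18 + 41 - -5\right) - 30\right) \left(-1507 - -1164\right) = \left(\left(18 + 41 + 5\right) - 30\right) \left(-1507 + 1164\right) = \left(64 - 30\right) \left(-343\right) = 34 \left(-343\right) = -11662$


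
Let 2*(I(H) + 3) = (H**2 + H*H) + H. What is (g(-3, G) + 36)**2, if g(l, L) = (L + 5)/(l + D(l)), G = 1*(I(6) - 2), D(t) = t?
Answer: 3481/4 ≈ 870.25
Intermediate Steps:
I(H) = -3 + H**2 + H/2 (I(H) = -3 + ((H**2 + H*H) + H)/2 = -3 + ((H**2 + H**2) + H)/2 = -3 + (2*H**2 + H)/2 = -3 + (H + 2*H**2)/2 = -3 + (H**2 + H/2) = -3 + H**2 + H/2)
G = 34 (G = 1*((-3 + 6**2 + (1/2)*6) - 2) = 1*((-3 + 36 + 3) - 2) = 1*(36 - 2) = 1*34 = 34)
g(l, L) = (5 + L)/(2*l) (g(l, L) = (L + 5)/(l + l) = (5 + L)/((2*l)) = (5 + L)*(1/(2*l)) = (5 + L)/(2*l))
(g(-3, G) + 36)**2 = ((1/2)*(5 + 34)/(-3) + 36)**2 = ((1/2)*(-1/3)*39 + 36)**2 = (-13/2 + 36)**2 = (59/2)**2 = 3481/4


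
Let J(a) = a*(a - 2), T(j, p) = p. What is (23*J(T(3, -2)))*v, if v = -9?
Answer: -1656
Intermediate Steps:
J(a) = a*(-2 + a)
(23*J(T(3, -2)))*v = (23*(-2*(-2 - 2)))*(-9) = (23*(-2*(-4)))*(-9) = (23*8)*(-9) = 184*(-9) = -1656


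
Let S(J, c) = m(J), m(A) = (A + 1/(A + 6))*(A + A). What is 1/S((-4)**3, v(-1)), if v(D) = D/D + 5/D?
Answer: 29/237632 ≈ 0.00012204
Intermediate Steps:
m(A) = 2*A*(A + 1/(6 + A)) (m(A) = (A + 1/(6 + A))*(2*A) = 2*A*(A + 1/(6 + A)))
v(D) = 1 + 5/D
S(J, c) = 2*J*(1 + J**2 + 6*J)/(6 + J)
1/S((-4)**3, v(-1)) = 1/(2*(-4)**3*(1 + ((-4)**3)**2 + 6*(-4)**3)/(6 + (-4)**3)) = 1/(2*(-64)*(1 + (-64)**2 + 6*(-64))/(6 - 64)) = 1/(2*(-64)*(1 + 4096 - 384)/(-58)) = 1/(2*(-64)*(-1/58)*3713) = 1/(237632/29) = 29/237632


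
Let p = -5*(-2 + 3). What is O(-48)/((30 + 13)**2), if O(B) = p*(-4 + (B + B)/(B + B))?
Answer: 15/1849 ≈ 0.0081125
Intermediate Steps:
p = -5 (p = -5*1 = -5)
O(B) = 15 (O(B) = -5*(-4 + (B + B)/(B + B)) = -5*(-4 + (2*B)/((2*B))) = -5*(-4 + (2*B)*(1/(2*B))) = -5*(-4 + 1) = -5*(-3) = 15)
O(-48)/((30 + 13)**2) = 15/((30 + 13)**2) = 15/(43**2) = 15/1849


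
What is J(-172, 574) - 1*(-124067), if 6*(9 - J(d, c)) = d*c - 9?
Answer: 843193/6 ≈ 1.4053e+5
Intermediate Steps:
J(d, c) = 21/2 - c*d/6 (J(d, c) = 9 - (d*c - 9)/6 = 9 - (c*d - 9)/6 = 9 - (-9 + c*d)/6 = 9 + (3/2 - c*d/6) = 21/2 - c*d/6)
J(-172, 574) - 1*(-124067) = (21/2 - 1/6*574*(-172)) - 1*(-124067) = (21/2 + 49364/3) + 124067 = 98791/6 + 124067 = 843193/6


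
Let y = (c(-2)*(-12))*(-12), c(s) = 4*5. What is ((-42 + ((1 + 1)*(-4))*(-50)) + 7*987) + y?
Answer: 10147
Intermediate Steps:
c(s) = 20
y = 2880 (y = (20*(-12))*(-12) = -240*(-12) = 2880)
((-42 + ((1 + 1)*(-4))*(-50)) + 7*987) + y = ((-42 + ((1 + 1)*(-4))*(-50)) + 7*987) + 2880 = ((-42 + (2*(-4))*(-50)) + 6909) + 2880 = ((-42 - 8*(-50)) + 6909) + 2880 = ((-42 + 400) + 6909) + 2880 = (358 + 6909) + 2880 = 7267 + 2880 = 10147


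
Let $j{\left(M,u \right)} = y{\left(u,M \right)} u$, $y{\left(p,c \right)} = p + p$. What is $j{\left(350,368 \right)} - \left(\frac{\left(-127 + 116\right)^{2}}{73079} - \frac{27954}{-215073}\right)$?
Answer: $\frac{473000283930913}{1746368863} \approx 2.7085 \cdot 10^{5}$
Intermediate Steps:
$y{\left(p,c \right)} = 2 p$
$j{\left(M,u \right)} = 2 u^{2}$ ($j{\left(M,u \right)} = 2 u u = 2 u^{2}$)
$j{\left(350,368 \right)} - \left(\frac{\left(-127 + 116\right)^{2}}{73079} - \frac{27954}{-215073}\right) = 2 \cdot 368^{2} - \left(\frac{\left(-127 + 116\right)^{2}}{73079} - \frac{27954}{-215073}\right) = 2 \cdot 135424 - \left(\left(-11\right)^{2} \cdot \frac{1}{73079} - - \frac{3106}{23897}\right) = 270848 - \left(121 \cdot \frac{1}{73079} + \frac{3106}{23897}\right) = 270848 - \left(\frac{121}{73079} + \frac{3106}{23897}\right) = 270848 - \frac{229874911}{1746368863} = \frac{473000283930913}{1746368863}$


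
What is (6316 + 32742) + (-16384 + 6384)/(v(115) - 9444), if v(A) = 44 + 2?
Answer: 183538542/4699 ≈ 39059.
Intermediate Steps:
v(A) = 46
(6316 + 32742) + (-16384 + 6384)/(v(115) - 9444) = (6316 + 32742) + (-16384 + 6384)/(46 - 9444) = 39058 - 10000/(-9398) = 39058 - 10000*(-1/9398) = 39058 + 5000/4699 = 183538542/4699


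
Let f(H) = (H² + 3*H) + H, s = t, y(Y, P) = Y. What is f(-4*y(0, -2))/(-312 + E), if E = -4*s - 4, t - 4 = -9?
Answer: 0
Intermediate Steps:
t = -5 (t = 4 - 9 = -5)
s = -5
f(H) = H² + 4*H
E = 16 (E = -4*(-5) - 4 = 20 - 4 = 16)
f(-4*y(0, -2))/(-312 + E) = ((-4*0)*(4 - 4*0))/(-312 + 16) = (0*(4 + 0))/(-296) = -0*4 = -1/296*0 = 0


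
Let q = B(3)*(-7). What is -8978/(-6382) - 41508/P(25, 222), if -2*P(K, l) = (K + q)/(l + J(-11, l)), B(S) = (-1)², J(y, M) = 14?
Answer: 3473191001/3191 ≈ 1.0884e+6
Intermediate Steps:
B(S) = 1
q = -7 (q = 1*(-7) = -7)
P(K, l) = -(-7 + K)/(2*(14 + l)) (P(K, l) = -(K - 7)/(2*(l + 14)) = -(-7 + K)/(2*(14 + l)))
-8978/(-6382) - 41508/P(25, 222) = -8978/(-6382) - 41508*2*(14 + 222)/(7 - 1*25) = -8978*(-1/6382) - 41508*472/(7 - 25) = 4489/3191 - 41508/((½)*(1/236)*(-18)) = 4489/3191 - 41508/(-9/236) = 4489/3191 - 41508*(-236/9) = 4489/3191 + 1088432 = 3473191001/3191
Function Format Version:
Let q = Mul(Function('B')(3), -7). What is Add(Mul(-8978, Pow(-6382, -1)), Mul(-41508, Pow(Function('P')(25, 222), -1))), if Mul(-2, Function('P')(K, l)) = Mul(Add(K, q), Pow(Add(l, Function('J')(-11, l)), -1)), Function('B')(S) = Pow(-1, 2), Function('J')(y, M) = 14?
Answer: Rational(3473191001, 3191) ≈ 1.0884e+6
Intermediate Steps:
Function('B')(S) = 1
q = -7 (q = Mul(1, -7) = -7)
Function('P')(K, l) = Mul(Rational(-1, 2), Pow(Add(14, l), -1), Add(-7, K)) (Function('P')(K, l) = Mul(Rational(-1, 2), Mul(Add(K, -7), Pow(Add(l, 14), -1))) = Mul(Rational(-1, 2), Mul(Add(-7, K), Pow(Add(14, l), -1))) = Mul(Rational(-1, 2), Mul(Pow(Add(14, l), -1), Add(-7, K))) = Mul(Rational(-1, 2), Pow(Add(14, l), -1), Add(-7, K)))
Add(Mul(-8978, Pow(-6382, -1)), Mul(-41508, Pow(Function('P')(25, 222), -1))) = Add(Mul(-8978, Pow(-6382, -1)), Mul(-41508, Pow(Mul(Rational(1, 2), Pow(Add(14, 222), -1), Add(7, Mul(-1, 25))), -1))) = Add(Mul(-8978, Rational(-1, 6382)), Mul(-41508, Pow(Mul(Rational(1, 2), Pow(236, -1), Add(7, -25)), -1))) = Add(Rational(4489, 3191), Mul(-41508, Pow(Mul(Rational(1, 2), Rational(1, 236), -18), -1))) = Add(Rational(4489, 3191), Mul(-41508, Pow(Rational(-9, 236), -1))) = Add(Rational(4489, 3191), Mul(-41508, Rational(-236, 9))) = Add(Rational(4489, 3191), 1088432) = Rational(3473191001, 3191)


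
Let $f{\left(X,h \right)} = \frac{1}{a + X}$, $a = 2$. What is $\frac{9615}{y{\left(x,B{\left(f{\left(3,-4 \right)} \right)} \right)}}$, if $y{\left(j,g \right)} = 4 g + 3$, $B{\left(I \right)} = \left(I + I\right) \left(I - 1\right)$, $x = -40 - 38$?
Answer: $\frac{240375}{43} \approx 5590.1$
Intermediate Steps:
$x = -78$ ($x = -40 - 38 = -78$)
$f{\left(X,h \right)} = \frac{1}{2 + X}$
$B{\left(I \right)} = 2 I \left(-1 + I\right)$
$y{\left(j,g \right)} = 3 + 4 g$
$\frac{9615}{y{\left(x,B{\left(f{\left(3,-4 \right)} \right)} \right)}} = \frac{9615}{3 + 4 \frac{2 \left(-1 + \frac{1}{2 + 3}\right)}{2 + 3}} = \frac{9615}{3 + 4 \frac{2 \left(-1 + \frac{1}{5}\right)}{5}} = \frac{9615}{3 + 4 \cdot 2 \cdot \frac{1}{5} \left(-1 + \frac{1}{5}\right)} = \frac{9615}{3 + 4 \cdot 2 \cdot \frac{1}{5} \left(- \frac{4}{5}\right)} = \frac{9615}{3 + 4 \left(- \frac{8}{25}\right)} = \frac{9615}{3 - \frac{32}{25}} = \frac{9615}{\frac{43}{25}} = 9615 \cdot \frac{25}{43} = \frac{240375}{43}$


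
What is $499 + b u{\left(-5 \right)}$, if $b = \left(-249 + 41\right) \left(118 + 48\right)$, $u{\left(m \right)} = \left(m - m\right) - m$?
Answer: $-172141$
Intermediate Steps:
$u{\left(m \right)} = - m$ ($u{\left(m \right)} = 0 - m = - m$)
$b = -34528$ ($b = \left(-208\right) 166 = -34528$)
$499 + b u{\left(-5 \right)} = 499 - 34528 \left(\left(-1\right) \left(-5\right)\right) = 499 - 172640 = -172141$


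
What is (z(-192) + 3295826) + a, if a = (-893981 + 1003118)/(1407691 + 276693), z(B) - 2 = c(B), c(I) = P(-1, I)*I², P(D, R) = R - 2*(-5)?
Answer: -5749509924143/1684384 ≈ -3.4134e+6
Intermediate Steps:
P(D, R) = 10 + R (P(D, R) = R + 10 = 10 + R)
c(I) = I²*(10 + I) (c(I) = (10 + I)*I² = I²*(10 + I))
z(B) = 2 + B²*(10 + B)
a = 109137/1684384 ≈ 0.064793
(z(-192) + 3295826) + a = ((2 + (-192)²*(10 - 192)) + 3295826) + 109137/1684384 = ((2 + 36864*(-182)) + 3295826) + 109137/1684384 = ((2 - 6709248) + 3295826) + 109137/1684384 = (-6709246 + 3295826) + 109137/1684384 = -3413420 + 109137/1684384 = -5749509924143/1684384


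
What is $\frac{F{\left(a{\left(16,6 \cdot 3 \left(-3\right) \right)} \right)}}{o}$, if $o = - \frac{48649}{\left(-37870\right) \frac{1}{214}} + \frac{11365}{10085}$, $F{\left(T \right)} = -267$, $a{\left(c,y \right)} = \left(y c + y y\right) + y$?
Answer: $- \frac{3399078655}{3514139262} \approx -0.96726$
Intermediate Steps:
$a{\left(c,y \right)} = y + y^{2} + c y$ ($a{\left(c,y \right)} = \left(c y + y^{2}\right) + y = \left(y^{2} + c y\right) + y = y + y^{2} + c y$)
$o = \frac{10542417786}{38191895}$ ($o = - \frac{48649}{\left(-37870\right) \frac{1}{214}} + 11365 \cdot \frac{1}{10085} = - \frac{48649}{- \frac{18935}{107}} + \frac{2273}{2017} = \left(-48649\right) \left(- \frac{107}{18935}\right) + \frac{2273}{2017} = \frac{5205443}{18935} + \frac{2273}{2017} = \frac{10542417786}{38191895} \approx 276.04$)
$\frac{F{\left(a{\left(16,6 \cdot 3 \left(-3\right) \right)} \right)}}{o} = - \frac{267}{\frac{10542417786}{38191895}} = \left(-267\right) \frac{38191895}{10542417786} = - \frac{3399078655}{3514139262}$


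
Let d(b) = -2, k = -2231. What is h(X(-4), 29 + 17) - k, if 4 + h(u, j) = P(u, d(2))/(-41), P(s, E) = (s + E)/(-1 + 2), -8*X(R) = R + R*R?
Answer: 182621/82 ≈ 2227.1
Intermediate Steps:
X(R) = -R/8 - R²/8 (X(R) = -(R + R*R)/8 = -(R + R²)/8 = -R/8 - R²/8)
P(s, E) = E + s (P(s, E) = (E + s)/1 = (E + s)*1 = E + s)
h(u, j) = -162/41 - u/41 (h(u, j) = -4 + (-2 + u)/(-41) = -4 + (-2 + u)*(-1/41) = -4 + (2/41 - u/41) = -162/41 - u/41)
h(X(-4), 29 + 17) - k = (-162/41 - (-1)*(-4)*(1 - 4)/328) - 1*(-2231) = (-162/41 - (-1)*(-4)*(-3)/328) + 2231 = (-162/41 - 1/41*(-3/2)) + 2231 = (-162/41 + 3/82) + 2231 = -321/82 + 2231 = 182621/82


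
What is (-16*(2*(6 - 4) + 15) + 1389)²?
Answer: 1177225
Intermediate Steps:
(-16*(2*(6 - 4) + 15) + 1389)² = (-16*(2*2 + 15) + 1389)² = (-16*(4 + 15) + 1389)² = (-16*19 + 1389)² = (-304 + 1389)² = 1085² = 1177225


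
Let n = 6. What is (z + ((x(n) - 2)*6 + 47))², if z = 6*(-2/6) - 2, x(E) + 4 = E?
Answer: 1849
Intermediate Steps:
x(E) = -4 + E
z = -4 (z = 6*(-2*⅙) - 2 = 6*(-⅓) - 2 = -2 - 2 = -4)
(z + ((x(n) - 2)*6 + 47))² = (-4 + (((-4 + 6) - 2)*6 + 47))² = (-4 + ((2 - 2)*6 + 47))² = (-4 + (0*6 + 47))² = (-4 + (0 + 47))² = (-4 + 47)² = 43² = 1849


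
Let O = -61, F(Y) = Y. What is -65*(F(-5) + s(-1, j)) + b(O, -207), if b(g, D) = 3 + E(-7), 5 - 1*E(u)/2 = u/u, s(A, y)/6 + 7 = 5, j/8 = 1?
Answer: 1116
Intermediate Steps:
j = 8 (j = 8*1 = 8)
s(A, y) = -12 (s(A, y) = -42 + 6*5 = -42 + 30 = -12)
E(u) = 8 (E(u) = 10 - 2*u/u = 10 - 2*1 = 10 - 2 = 8)
b(g, D) = 11 (b(g, D) = 3 + 8 = 11)
-65*(F(-5) + s(-1, j)) + b(O, -207) = -65*(-5 - 12) + 11 = -65*(-17) + 11 = 1105 + 11 = 1116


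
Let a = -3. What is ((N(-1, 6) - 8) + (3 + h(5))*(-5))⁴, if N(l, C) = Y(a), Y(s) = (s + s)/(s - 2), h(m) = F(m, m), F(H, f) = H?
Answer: 2998219536/625 ≈ 4.7972e+6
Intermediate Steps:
h(m) = m
Y(s) = 2*s/(-2 + s) (Y(s) = (2*s)/(-2 + s) = 2*s/(-2 + s))
N(l, C) = 6/5 (N(l, C) = 2*(-3)/(-2 - 3) = 2*(-3)/(-5) = 2*(-3)*(-⅕) = 6/5)
((N(-1, 6) - 8) + (3 + h(5))*(-5))⁴ = ((6/5 - 8) + (3 + 5)*(-5))⁴ = (-34/5 + 8*(-5))⁴ = (-34/5 - 40)⁴ = (-234/5)⁴ = 2998219536/625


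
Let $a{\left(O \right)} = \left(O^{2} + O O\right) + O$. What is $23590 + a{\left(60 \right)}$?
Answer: $30850$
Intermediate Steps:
$a{\left(O \right)} = O + 2 O^{2}$ ($a{\left(O \right)} = \left(O^{2} + O^{2}\right) + O = 2 O^{2} + O = O + 2 O^{2}$)
$23590 + a{\left(60 \right)} = 23590 + 60 \left(1 + 2 \cdot 60\right) = 23590 + 60 \left(1 + 120\right) = 23590 + 60 \cdot 121 = 23590 + 7260 = 30850$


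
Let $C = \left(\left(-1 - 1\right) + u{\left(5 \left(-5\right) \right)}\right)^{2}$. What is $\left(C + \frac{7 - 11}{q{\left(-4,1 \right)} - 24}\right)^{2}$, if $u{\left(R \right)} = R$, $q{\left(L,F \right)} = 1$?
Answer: $\frac{281266441}{529} \approx 5.317 \cdot 10^{5}$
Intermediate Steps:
$C = 729$ ($C = \left(\left(-1 - 1\right) + 5 \left(-5\right)\right)^{2} = \left(-2 - 25\right)^{2} = \left(-27\right)^{2} = 729$)
$\left(C + \frac{7 - 11}{q{\left(-4,1 \right)} - 24}\right)^{2} = \left(729 + \frac{7 - 11}{1 - 24}\right)^{2} = \left(729 - \frac{4}{-23}\right)^{2} = \left(729 - - \frac{4}{23}\right)^{2} = \left(729 + \frac{4}{23}\right)^{2} = \left(\frac{16771}{23}\right)^{2} = \frac{281266441}{529}$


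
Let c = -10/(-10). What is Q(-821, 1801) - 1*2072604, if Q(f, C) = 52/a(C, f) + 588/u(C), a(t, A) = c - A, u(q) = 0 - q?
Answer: -1534164474286/740211 ≈ -2.0726e+6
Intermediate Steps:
c = 1 (c = -10*(-1/10) = 1)
u(q) = -q
a(t, A) = 1 - A
Q(f, C) = -588/C + 52/(1 - f) (Q(f, C) = 52/(1 - f) + 588/((-C)) = 52/(1 - f) + 588*(-1/C) = 52/(1 - f) - 588/C = -588/C + 52/(1 - f))
Q(-821, 1801) - 1*2072604 = 4*(147 - 147*(-821) - 13*1801)/(1801*(-1 - 821)) - 1*2072604 = 4*(1/1801)*(147 + 120687 - 23413)/(-822) - 2072604 = 4*(1/1801)*(-1/822)*97421 - 2072604 = -194842/740211 - 2072604 = -1534164474286/740211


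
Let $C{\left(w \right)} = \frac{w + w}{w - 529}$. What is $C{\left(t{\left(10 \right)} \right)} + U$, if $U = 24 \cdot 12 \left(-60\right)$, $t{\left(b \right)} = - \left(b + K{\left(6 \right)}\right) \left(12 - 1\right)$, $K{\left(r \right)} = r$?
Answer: $- \frac{12182048}{705} \approx -17280.0$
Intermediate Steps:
$t{\left(b \right)} = -66 - 11 b$ ($t{\left(b \right)} = - \left(b + 6\right) \left(12 - 1\right) = - \left(6 + b\right) 11 = - (66 + 11 b) = -66 - 11 b$)
$C{\left(w \right)} = \frac{2 w}{-529 + w}$
$U = -17280$ ($U = 24 \left(-720\right) = -17280$)
$C{\left(t{\left(10 \right)} \right)} + U = \frac{2 \left(-66 - 110\right)}{-529 - 176} - 17280 = 2 \left(-176\right) \frac{1}{-529 - 176} - 17280 = 2 \left(-176\right) \frac{1}{-705} - 17280 = 2 \left(-176\right) \left(- \frac{1}{705}\right) - 17280 = \frac{352}{705} - 17280 = - \frac{12182048}{705}$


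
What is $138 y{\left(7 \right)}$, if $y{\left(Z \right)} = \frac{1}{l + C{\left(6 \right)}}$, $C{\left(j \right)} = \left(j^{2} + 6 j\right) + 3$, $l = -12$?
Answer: $\frac{46}{21} \approx 2.1905$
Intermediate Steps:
$C{\left(j \right)} = 3 + j^{2} + 6 j$
$y{\left(Z \right)} = \frac{1}{63}$ ($y{\left(Z \right)} = \frac{1}{-12 + \left(3 + 6^{2} + 6 \cdot 6\right)} = \frac{1}{-12 + \left(3 + 36 + 36\right)} = \frac{1}{-12 + 75} = \frac{1}{63}$)
$138 y{\left(7 \right)} = 138 \cdot \frac{1}{63} = \frac{46}{21}$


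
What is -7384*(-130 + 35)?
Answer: 701480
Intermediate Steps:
-7384*(-130 + 35) = -7384*(-95) = 701480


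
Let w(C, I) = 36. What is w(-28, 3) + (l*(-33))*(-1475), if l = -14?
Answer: -681414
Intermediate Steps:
w(-28, 3) + (l*(-33))*(-1475) = 36 - 14*(-33)*(-1475) = 36 + 462*(-1475) = 36 - 681450 = -681414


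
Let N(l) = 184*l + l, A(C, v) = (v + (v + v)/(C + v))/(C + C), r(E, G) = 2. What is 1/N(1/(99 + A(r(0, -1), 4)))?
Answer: 301/555 ≈ 0.54234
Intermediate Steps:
A(C, v) = (v + 2*v/(C + v))/(2*C) (A(C, v) = (v + (2*v)/(C + v))/((2*C)) = (v + 2*v/(C + v))*(1/(2*C)) = (v + 2*v/(C + v))/(2*C))
N(l) = 185*l
1/N(1/(99 + A(r(0, -1), 4))) = 1/(185/(99 + (½)*4*(2 + 2 + 4)/(2*(2 + 4)))) = 1/(185/(99 + (½)*4*(½)*8/6)) = 1/(185/(99 + (½)*4*(½)*(⅙)*8)) = 1/(185/(99 + 4/3)) = 1/(185/(301/3)) = 1/(185*(3/301)) = 1/(555/301) = 301/555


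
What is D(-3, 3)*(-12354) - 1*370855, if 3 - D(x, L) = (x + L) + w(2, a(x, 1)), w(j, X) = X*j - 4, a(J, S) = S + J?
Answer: -506749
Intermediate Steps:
a(J, S) = J + S
w(j, X) = -4 + X*j
D(x, L) = 5 - L - 3*x (D(x, L) = 3 - ((x + L) + (-4 + (x + 1)*2)) = 3 - ((L + x) + (-4 + (1 + x)*2)) = 3 - ((L + x) + (-4 + (2 + 2*x))) = 3 - ((L + x) + (-2 + 2*x)) = 3 - (-2 + L + 3*x) = 3 + (2 - L - 3*x) = 5 - L - 3*x)
D(-3, 3)*(-12354) - 1*370855 = (5 - 1*3 - 3*(-3))*(-12354) - 1*370855 = (5 - 3 + 9)*(-12354) - 370855 = 11*(-12354) - 370855 = -135894 - 370855 = -506749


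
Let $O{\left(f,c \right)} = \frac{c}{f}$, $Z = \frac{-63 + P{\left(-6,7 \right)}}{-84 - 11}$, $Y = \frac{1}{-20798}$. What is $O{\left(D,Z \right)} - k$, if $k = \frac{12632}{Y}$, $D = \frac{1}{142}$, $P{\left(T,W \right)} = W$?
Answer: $\frac{24958439872}{95} \approx 2.6272 \cdot 10^{8}$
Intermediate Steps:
$Y = - \frac{1}{20798} \approx -4.8082 \cdot 10^{-5}$
$Z = \frac{56}{95}$ ($Z = \frac{-63 + 7}{-84 - 11} = - \frac{56}{-95} = \left(-56\right) \left(- \frac{1}{95}\right) = \frac{56}{95} \approx 0.58947$)
$D = \frac{1}{142} \approx 0.0070423$
$k = -262720336$ ($k = \frac{12632}{- \frac{1}{20798}} = 12632 \left(-20798\right) = -262720336$)
$O{\left(D,Z \right)} - k = \frac{56 \frac{1}{\frac{1}{142}}}{95} - -262720336 = \frac{56}{95} \cdot 142 + 262720336 = \frac{7952}{95} + 262720336 = \frac{24958439872}{95}$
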